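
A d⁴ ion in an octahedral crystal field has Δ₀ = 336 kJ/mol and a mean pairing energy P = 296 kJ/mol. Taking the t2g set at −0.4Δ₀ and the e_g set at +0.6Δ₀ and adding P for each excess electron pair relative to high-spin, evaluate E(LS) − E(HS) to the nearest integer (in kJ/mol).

-40

High-spin d⁴ fills as t2g^3 e_g^1 with CFSE 3(−0.4) + 1(+0.6) = -0.6Δ₀ = -202 kJ/mol.
Low-spin t2g^4 e_g^0 gives -1.6Δ₀ = -538 kJ/mol, but forming 1 extra pair costs 1P = 296 kJ/mol, so E(LS) = -538 + 296 = -242 kJ/mol.
Thus E(LS) − E(HS) = -40 kJ/mol.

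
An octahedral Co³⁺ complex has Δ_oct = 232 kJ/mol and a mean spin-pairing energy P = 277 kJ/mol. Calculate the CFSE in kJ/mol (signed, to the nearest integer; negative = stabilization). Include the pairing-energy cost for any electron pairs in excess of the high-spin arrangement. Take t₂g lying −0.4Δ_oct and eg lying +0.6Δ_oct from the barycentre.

Co³⁺: group 9, so d-count = 9 − 3 = 6.
Δ_oct < P, so pairing is avoided: the ground state is high-spin.
Filling d⁶ accordingly: t₂g⁴ eg².
Orbital CFSE = -0.4Δ_oct = -0.4 × 232 = -93 kJ/mol.
High-spin has no excess pairs, so no pairing correction applies.

-93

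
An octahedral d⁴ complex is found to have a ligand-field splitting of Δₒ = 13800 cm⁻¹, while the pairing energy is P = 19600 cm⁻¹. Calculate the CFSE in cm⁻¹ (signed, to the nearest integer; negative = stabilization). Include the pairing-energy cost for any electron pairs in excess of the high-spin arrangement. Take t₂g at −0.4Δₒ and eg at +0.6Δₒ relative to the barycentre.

-8280

With Δₒ < P the complex is high-spin.
Filling d⁴ accordingly: t₂g³ eg¹.
Orbital CFSE = -0.6Δₒ = -0.6 × 13800 = -8280 cm⁻¹.
High-spin has no excess pairs, so no pairing correction applies.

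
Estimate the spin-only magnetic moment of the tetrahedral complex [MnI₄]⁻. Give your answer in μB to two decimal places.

4.90 μB

Each I⁻ contributes -1; 4 × (-1) = -4. With overall charge -1, Mn is in the +3 oxidation state.
Mn³⁺: group 7, so d-count = 7 − 3 = 4.
Tetrahedral fields are weak (Δₜ ≈ 4/9 Δₒ), so electrons fill high-spin.
Configuration: e² t₂² → 4 unpaired electrons.
μ(spin-only) = √[4(4+2)] = √24 ≈ 4.90 μB.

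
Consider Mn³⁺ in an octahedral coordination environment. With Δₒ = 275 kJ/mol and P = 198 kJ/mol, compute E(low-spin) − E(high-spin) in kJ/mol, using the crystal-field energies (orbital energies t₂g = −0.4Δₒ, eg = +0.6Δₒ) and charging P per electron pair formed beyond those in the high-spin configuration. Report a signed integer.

-77

Mn is in group 7, so Mn³⁺ is d⁴ (7 − 3 = 4).
High-spin d⁴ fills as t₂g³ eg¹ with CFSE 3(−0.4) + 1(+0.6) = -0.6Δₒ = -165 kJ/mol.
Low-spin t₂g⁴ eg⁰ gives -1.6Δₒ = -440 kJ/mol, but forming 1 extra pair costs 1P = 198 kJ/mol, so E(LS) = -440 + 198 = -242 kJ/mol.
E(LS) − E(HS) = -242 − (-165) = -77 kJ/mol.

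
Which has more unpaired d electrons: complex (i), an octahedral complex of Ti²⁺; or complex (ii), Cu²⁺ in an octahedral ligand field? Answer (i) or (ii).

(i): Ti is in group 4, so Ti²⁺ is d² (4 − 2 = 2); t₂g² eg⁰ → 2 unpaired.
(ii): Cu sits in group 11; removing 2 electrons leaves Cu²⁺ with 11 − 2 = 9 d electrons; For octahedral d⁹ the high- and low-spin configurations coincide; t₂g⁶ eg³ → 1 unpaired.
So (i) has more unpaired electrons.

(i)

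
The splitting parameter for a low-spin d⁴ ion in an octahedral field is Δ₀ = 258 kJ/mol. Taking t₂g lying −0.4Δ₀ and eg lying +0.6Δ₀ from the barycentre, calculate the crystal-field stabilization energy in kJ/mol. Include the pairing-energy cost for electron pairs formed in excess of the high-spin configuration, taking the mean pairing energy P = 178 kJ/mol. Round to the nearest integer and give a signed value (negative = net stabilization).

Electron filling gives t₂g⁴ eg⁰.
Orbital CFSE = 4(-0.4) + 0(0.6) = -1.6Δ₀ = -1.6 × 258 = -413 kJ/mol.
Relative to high-spin t₂g³ eg¹ (0 paired), the low-spin configuration has 1 additional pair, contributing +1 × 178 = +178 kJ/mol.
Combining: -413 + 178 = -235 kJ/mol.

-235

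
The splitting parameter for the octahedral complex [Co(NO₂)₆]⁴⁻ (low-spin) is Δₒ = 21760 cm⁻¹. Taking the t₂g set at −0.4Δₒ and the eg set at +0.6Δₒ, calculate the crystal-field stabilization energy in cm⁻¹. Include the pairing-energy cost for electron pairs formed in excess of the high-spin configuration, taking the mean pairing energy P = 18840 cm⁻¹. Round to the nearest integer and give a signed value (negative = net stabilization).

Each NO₂⁻ contributes -1; 6 × (-1) = -6. With overall charge -4, Co is in the +2 oxidation state.
Co²⁺: group 9, so d-count = 9 − 2 = 7.
The d⁷ electrons fill as t₂g⁶ eg¹.
CFSE(orbital) = 6×(-0.4Δₒ) + 1×(0.6Δₒ) = -1.8Δₒ; with Δₒ = 21760 cm⁻¹ that is -39168 cm⁻¹.
Relative to high-spin t₂g⁵ eg² (2 paired), the low-spin configuration has 1 additional pair, contributing +1 × 18840 = +18840 cm⁻¹.
Net CFSE = -39168 + 18840 = -20328 cm⁻¹.

-20328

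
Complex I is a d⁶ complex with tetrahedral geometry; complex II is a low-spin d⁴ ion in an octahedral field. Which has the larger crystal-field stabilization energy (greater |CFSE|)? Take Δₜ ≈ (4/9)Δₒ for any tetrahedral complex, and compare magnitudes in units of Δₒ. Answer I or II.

I: Tetrahedral fields are weak (Δₜ ≈ 4/9 Δₒ), so electrons fill high-spin; e³ t₂³, CFSE = -0.6Δₜ ≈ -0.27Δₒ.
II: t₂g⁴ eg⁰, CFSE = -1.6Δₒ.
So II has the larger |CFSE|.

II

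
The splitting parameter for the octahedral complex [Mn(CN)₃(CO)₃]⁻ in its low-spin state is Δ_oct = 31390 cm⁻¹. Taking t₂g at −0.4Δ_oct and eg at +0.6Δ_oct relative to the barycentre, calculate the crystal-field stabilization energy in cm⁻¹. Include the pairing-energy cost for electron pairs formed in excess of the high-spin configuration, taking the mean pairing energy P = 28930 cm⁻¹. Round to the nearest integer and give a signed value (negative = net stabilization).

-4920

Ligand charges: 3×(-1) from CN⁻ and 3×(+0) from CO sum to -3; with overall charge -1, Mn is +2.
Mn sits in group 7; removing 2 electrons leaves Mn²⁺ with 7 − 2 = 5 d electrons.
Configuration: t₂g⁵ eg⁰.
Orbital CFSE = 5(-0.4) + 0(0.6) = -2.0Δ_oct = -2.0 × 31390 = -62780 cm⁻¹.
High-spin d⁵ would be t₂g³ eg² with 0 pairs; low-spin has 2, so 2 excess pairs cost +2P = +57860 cm⁻¹.
Net CFSE = -62780 + 57860 = -4920 cm⁻¹.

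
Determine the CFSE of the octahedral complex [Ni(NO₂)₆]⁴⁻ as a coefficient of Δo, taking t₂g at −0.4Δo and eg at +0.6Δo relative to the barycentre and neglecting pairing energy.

-1.2 Δo

Each NO₂⁻ contributes -1; 6 × (-1) = -6. With overall charge -4, Ni is in the +2 oxidation state.
Ni is in group 10, so Ni²⁺ is d⁸ (10 − 2 = 8).
Configuration: t₂g⁶ eg².
CFSE = 6(-0.4Δo) + 2(0.6Δo) = -2.4Δo + 1.2Δo = -1.2Δo.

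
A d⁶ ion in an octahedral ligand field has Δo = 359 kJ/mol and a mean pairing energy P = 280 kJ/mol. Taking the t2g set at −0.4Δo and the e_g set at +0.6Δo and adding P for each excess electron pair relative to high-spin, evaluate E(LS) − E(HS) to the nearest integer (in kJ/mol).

-158

In the high-spin limit (t2g^4 e_g^2) the orbital term is -0.4Δo = -144 kJ/mol, with no excess pairing.
For low-spin the configuration is t2g^6 e_g^0: orbital energy -2.4 × 359 = -862 kJ/mol, and 2 additional pairs relative to high-spin add 560 kJ/mol, giving -302 kJ/mol.
Thus E(LS) − E(HS) = -158 kJ/mol.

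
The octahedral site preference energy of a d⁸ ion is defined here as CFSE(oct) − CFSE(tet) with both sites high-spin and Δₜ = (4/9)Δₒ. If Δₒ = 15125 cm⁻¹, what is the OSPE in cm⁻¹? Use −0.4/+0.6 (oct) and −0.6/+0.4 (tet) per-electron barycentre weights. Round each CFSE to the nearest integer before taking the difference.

In an octahedral site d⁸ (HS) is t₂g⁶ eg², giving CFSE(oct) = -1.2Δₒ = -18150 cm⁻¹.
Tetrahedral e⁴ t₂⁴ gives -0.8Δₜ = -0.8 × (4/9) × 15125 = -5378 cm⁻¹.
OSPE = CFSE(oct) − CFSE(tet) = -18150 − (-5378) = -12772 cm⁻¹.

-12772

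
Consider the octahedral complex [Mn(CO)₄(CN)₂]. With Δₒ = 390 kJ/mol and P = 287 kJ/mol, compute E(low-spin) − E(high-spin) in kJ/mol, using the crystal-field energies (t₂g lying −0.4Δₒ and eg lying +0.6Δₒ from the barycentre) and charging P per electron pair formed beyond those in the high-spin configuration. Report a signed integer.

-206

Ligand charges: 4×(+0) from CO and 2×(-1) from CN⁻ sum to -2; with overall charge +0, Mn is +2.
Group 7 minus oxidation state +2 gives a d⁵ configuration for Mn²⁺.
In the high-spin limit (t₂g³ eg²) the orbital term is 0.0Δₒ = 0 kJ/mol, with no excess pairing.
Low-spin t₂g⁵ eg⁰ gives -2.0Δₒ = -780 kJ/mol, but forming 2 extra pairs costs 2P = 574 kJ/mol, so E(LS) = -780 + 574 = -206 kJ/mol.
Thus E(LS) − E(HS) = -206 kJ/mol.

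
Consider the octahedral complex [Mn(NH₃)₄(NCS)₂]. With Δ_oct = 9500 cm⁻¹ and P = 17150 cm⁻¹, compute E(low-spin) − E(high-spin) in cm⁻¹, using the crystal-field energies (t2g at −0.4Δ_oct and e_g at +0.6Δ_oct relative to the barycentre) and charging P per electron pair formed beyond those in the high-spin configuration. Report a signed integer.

15300

Ligand charges: 4×(+0) from NH₃ and 2×(-1) from NCS⁻ sum to -2; with overall charge +0, Mn is +2.
Mn sits in group 7; removing 2 electrons leaves Mn²⁺ with 7 − 2 = 5 d electrons.
High-spin: t2g^3 e_g^2, CFSE = 0.0Δ_oct = 0 cm⁻¹.
Low-spin t2g^5 e_g^0 gives -2.0Δ_oct = -19000 cm⁻¹, but forming 2 extra pairs costs 2P = 34300 cm⁻¹, so E(LS) = -19000 + 34300 = 15300 cm⁻¹.
E(LS) − E(HS) = 15300 − (0) = 15300 cm⁻¹.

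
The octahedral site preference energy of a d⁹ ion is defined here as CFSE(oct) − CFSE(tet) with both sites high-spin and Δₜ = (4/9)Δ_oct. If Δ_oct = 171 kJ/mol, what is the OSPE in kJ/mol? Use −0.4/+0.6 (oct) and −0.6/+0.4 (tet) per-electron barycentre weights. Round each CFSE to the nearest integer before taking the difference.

-73

Octahedral high-spin t2g^6 e_g^3: CFSE = -0.6 × 171 = -103 kJ/mol.
In a tetrahedral site the filling is e^4 t2^5: CFSE(tet) = -0.4Δₜ = -0.4 × (4/9)(171) = -30 kJ/mol.
OSPE = CFSE(oct) − CFSE(tet) = -103 − (-30) = -73 kJ/mol.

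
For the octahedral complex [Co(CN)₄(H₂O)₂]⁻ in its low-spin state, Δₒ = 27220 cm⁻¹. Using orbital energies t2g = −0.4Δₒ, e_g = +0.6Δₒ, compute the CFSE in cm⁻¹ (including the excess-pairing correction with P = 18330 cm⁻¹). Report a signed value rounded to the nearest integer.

Ligand charges: 4×(-1) from CN⁻ and 2×(+0) from H₂O sum to -4; with overall charge -1, Co is +3.
Co sits in group 9; removing 3 electrons leaves Co³⁺ with 9 − 3 = 6 d electrons.
Configuration: t2g^6 e_g^0.
Orbital CFSE = 6(-0.4) + 0(0.6) = -2.4Δₒ = -2.4 × 27220 = -65328 cm⁻¹.
Pairing penalty: 3 pairs vs 1 in the high-spin reference → 2 extra × P = 36660 cm⁻¹.
Combining: -65328 + 36660 = -28668 cm⁻¹.

-28668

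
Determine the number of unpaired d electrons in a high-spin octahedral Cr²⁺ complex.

Cr²⁺: group 6, so d-count = 6 − 2 = 4.
Configuration: t2g^3 e_g^1, giving 4 unpaired electrons.

4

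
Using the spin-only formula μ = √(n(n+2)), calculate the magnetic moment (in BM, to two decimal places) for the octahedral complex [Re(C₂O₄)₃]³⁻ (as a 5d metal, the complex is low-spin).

Each C₂O₄²⁻ contributes -2; 3 × (-2) = -6. With overall charge -3, Re is in the +3 oxidation state.
Re is in group 7, so Re³⁺ is d⁴ (7 − 3 = 4).
Configuration: t₂g⁴ eg⁰ → 2 unpaired electrons.
μ(spin-only) = √[2(2+2)] = √8 ≈ 2.83 BM.

2.83 BM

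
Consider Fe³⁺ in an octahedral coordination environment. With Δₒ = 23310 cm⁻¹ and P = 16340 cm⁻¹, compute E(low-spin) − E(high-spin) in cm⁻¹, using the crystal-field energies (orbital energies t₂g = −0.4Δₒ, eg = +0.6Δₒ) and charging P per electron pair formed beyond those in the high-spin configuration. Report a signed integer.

Fe³⁺: group 8, so d-count = 8 − 3 = 5.
In the high-spin limit (t₂g³ eg²) the orbital term is 0.0Δₒ = 0 cm⁻¹, with no excess pairing.
Low-spin: t₂g⁵ eg⁰, orbital CFSE = -2.0Δₒ = -46620 cm⁻¹; plus 2 excess pairs × P = +32680 cm⁻¹; total -13940 cm⁻¹.
E(LS) − E(HS) = -13940 − (0) = -13940 cm⁻¹.

-13940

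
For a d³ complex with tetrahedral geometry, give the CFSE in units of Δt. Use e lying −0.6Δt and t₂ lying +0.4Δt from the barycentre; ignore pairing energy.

With tetrahedral geometry the complex is necessarily high-spin.
Configuration: e² t₂¹.
CFSE = 2(-0.6Δt) + 1(0.4Δt) = -1.2Δt + 0.4Δt = -0.8Δt.

-0.8 Δt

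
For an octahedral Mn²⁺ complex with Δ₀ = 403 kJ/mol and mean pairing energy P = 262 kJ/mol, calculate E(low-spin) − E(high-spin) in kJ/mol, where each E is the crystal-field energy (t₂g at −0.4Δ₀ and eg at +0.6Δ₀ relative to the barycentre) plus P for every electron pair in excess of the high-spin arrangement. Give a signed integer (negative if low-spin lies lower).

Mn²⁺: group 7, so d-count = 7 − 2 = 5.
In the high-spin limit (t₂g³ eg²) the orbital term is 0.0Δ₀ = 0 kJ/mol, with no excess pairing.
For low-spin the configuration is t₂g⁵ eg⁰: orbital energy -2.0 × 403 = -806 kJ/mol, and 2 additional pairs relative to high-spin add 524 kJ/mol, giving -282 kJ/mol.
The difference is -282 − (0) = -282 kJ/mol, so low-spin lies lower.

-282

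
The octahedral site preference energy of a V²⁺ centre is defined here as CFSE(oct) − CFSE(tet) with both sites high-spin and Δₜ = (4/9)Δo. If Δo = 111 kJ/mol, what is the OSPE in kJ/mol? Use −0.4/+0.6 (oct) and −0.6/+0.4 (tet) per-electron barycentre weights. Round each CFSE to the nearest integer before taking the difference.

-94

V is in group 5, so V²⁺ is d³ (5 − 2 = 3).
Octahedral (high-spin): t₂g³ eg⁰, CFSE = 3(−0.4) + 0(+0.6) = -1.2Δo = -1.2 × 111 = -133 kJ/mol.
Tetrahedral: e² t₂¹, CFSE = 2(−0.6) + 1(+0.4) = -0.8Δₜ = -0.8 × (4/9) × 111 = -39 kJ/mol.
OSPE = CFSE(oct) − CFSE(tet) = -133 − (-39) = -94 kJ/mol.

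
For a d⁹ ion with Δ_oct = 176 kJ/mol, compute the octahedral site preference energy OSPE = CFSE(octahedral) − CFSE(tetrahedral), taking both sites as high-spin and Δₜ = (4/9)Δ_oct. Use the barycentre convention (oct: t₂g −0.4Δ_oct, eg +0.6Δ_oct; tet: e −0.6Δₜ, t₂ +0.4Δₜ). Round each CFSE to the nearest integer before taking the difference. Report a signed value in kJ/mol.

-75

Octahedral high-spin t₂g⁶ eg³: CFSE = -0.6 × 176 = -106 kJ/mol.
Tetrahedral: e⁴ t₂⁵, CFSE = 4(−0.6) + 5(+0.4) = -0.4Δₜ = -0.4 × (4/9) × 176 = -31 kJ/mol.
Subtracting, OSPE = -106 − (-31) = -75 kJ/mol.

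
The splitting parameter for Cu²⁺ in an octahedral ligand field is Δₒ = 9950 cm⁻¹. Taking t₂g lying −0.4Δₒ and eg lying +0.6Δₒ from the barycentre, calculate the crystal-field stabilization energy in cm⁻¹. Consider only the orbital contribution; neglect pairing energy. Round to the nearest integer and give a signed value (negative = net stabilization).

-5970

Cu sits in group 11; removing 2 electrons leaves Cu²⁺ with 11 − 2 = 9 d electrons.
Configuration: t₂g⁶ eg³.
The orbital stabilization is -0.6Δₒ = -0.6 × 9950 = -5970 cm⁻¹.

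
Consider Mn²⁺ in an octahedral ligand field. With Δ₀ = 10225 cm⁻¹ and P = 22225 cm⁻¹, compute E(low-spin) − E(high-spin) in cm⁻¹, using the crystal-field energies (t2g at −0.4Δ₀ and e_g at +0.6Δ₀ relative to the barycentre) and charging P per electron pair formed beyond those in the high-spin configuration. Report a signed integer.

24000

Mn²⁺: group 7, so d-count = 7 − 2 = 5.
High-spin d⁵ fills as t2g^3 e_g^2 with CFSE 3(−0.4) + 2(+0.6) = 0.0Δ₀ = 0 cm⁻¹.
Low-spin: t2g^5 e_g^0, orbital CFSE = -2.0Δ₀ = -20450 cm⁻¹; plus 2 excess pairs × P = +44450 cm⁻¹; total 24000 cm⁻¹.
The difference is 24000 − (0) = 24000 cm⁻¹, so high-spin lies lower.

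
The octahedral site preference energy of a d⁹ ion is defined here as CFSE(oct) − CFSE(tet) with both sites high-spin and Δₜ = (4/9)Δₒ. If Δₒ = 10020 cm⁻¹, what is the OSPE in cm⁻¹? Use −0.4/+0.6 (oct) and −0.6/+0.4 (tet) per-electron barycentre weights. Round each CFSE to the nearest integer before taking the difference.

-4231

In an octahedral site d⁹ (HS) is t2g^6 e_g^3, giving CFSE(oct) = -0.6Δₒ = -6012 cm⁻¹.
In a tetrahedral site the filling is e^4 t2^5: CFSE(tet) = -0.4Δₜ = -0.4 × (4/9)(10020) = -1781 cm⁻¹.
OSPE = CFSE(oct) − CFSE(tet) = -6012 − (-1781) = -4231 cm⁻¹.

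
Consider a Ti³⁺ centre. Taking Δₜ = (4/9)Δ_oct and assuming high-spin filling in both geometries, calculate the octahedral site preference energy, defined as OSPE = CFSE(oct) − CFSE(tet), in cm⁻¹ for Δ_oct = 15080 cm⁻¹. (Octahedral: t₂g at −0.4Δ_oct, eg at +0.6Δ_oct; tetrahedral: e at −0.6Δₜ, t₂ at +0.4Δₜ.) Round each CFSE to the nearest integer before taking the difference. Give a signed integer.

-2011

Ti is in group 4, so Ti³⁺ is d¹ (4 − 3 = 1).
Octahedral (high-spin): t₂g¹ eg⁰, CFSE = 1(−0.4) + 0(+0.6) = -0.4Δ_oct = -0.4 × 15080 = -6032 cm⁻¹.
Tetrahedral e¹ t₂⁰ gives -0.6Δₜ = -0.6 × (4/9) × 15080 = -4021 cm⁻¹.
Subtracting, OSPE = -6032 − (-4021) = -2011 cm⁻¹.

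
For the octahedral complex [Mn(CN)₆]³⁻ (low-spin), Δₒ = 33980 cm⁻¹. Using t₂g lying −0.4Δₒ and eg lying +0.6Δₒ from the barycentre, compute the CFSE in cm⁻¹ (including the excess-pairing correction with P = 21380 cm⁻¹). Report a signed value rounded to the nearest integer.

Each CN⁻ contributes -1; 6 × (-1) = -6. With overall charge -3, Mn is in the +3 oxidation state.
Group 7 minus oxidation state +3 gives a d⁴ configuration for Mn³⁺.
The d⁴ electrons fill as t₂g⁴ eg⁰.
CFSE(orbital) = 4×(-0.4Δₒ) + 0×(0.6Δₒ) = -1.6Δₒ; with Δₒ = 33980 cm⁻¹ that is -54368 cm⁻¹.
High-spin d⁴ would be t₂g³ eg¹ with 0 pairs; low-spin has 1, so 1 excess pair costs +1P = +21380 cm⁻¹.
Combining: -54368 + 21380 = -32988 cm⁻¹.

-32988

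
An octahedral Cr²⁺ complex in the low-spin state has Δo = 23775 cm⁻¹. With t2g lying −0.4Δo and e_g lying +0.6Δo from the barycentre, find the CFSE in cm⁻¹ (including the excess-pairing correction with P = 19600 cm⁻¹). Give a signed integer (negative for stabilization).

Cr²⁺: group 6, so d-count = 6 − 2 = 4.
Electron filling gives t2g^4 e_g^0.
CFSE(orbital) = 4×(-0.4Δo) + 0×(0.6Δo) = -1.6Δo; with Δo = 23775 cm⁻¹ that is -38040 cm⁻¹.
Relative to high-spin t2g^3 e_g^1 (0 paired), the low-spin configuration has 1 additional pair, contributing +1 × 19600 = +19600 cm⁻¹.
Combining: -38040 + 19600 = -18440 cm⁻¹.

-18440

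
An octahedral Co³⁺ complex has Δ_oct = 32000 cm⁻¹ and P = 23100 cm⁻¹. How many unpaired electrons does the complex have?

0

Co sits in group 9; removing 3 electrons leaves Co³⁺ with 9 − 3 = 6 d electrons.
Since Δ_oct = 32000 cm⁻¹ > P = 23100 cm⁻¹, the complex adopts the low-spin configuration.
That gives t₂g⁶ eg⁰.
Unpaired electrons: 0.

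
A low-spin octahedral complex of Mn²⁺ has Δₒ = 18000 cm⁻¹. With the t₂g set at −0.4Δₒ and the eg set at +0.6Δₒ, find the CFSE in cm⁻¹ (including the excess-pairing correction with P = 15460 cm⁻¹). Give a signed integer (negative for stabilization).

-5080

Mn is in group 7, so Mn²⁺ is d⁵ (7 − 2 = 5).
Electron filling gives t₂g⁵ eg⁰.
Orbital CFSE = 5(-0.4) + 0(0.6) = -2.0Δₒ = -2.0 × 18000 = -36000 cm⁻¹.
High-spin d⁵ would be t₂g³ eg² with 0 pairs; low-spin has 2, so 2 excess pairs cost +2P = +30920 cm⁻¹.
Combining: -36000 + 30920 = -5080 cm⁻¹.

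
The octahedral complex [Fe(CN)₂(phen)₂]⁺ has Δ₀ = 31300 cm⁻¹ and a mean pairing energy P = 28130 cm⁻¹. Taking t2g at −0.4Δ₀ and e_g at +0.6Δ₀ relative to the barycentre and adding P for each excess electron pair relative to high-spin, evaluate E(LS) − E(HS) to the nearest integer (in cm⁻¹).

-6340

Ligand charges: 2×(-1) from CN⁻ and 2×(+0) from phen sum to -2; with overall charge +1, Fe is +3.
Fe is in group 8, so Fe³⁺ is d⁵ (8 − 3 = 5).
In the high-spin limit (t2g^3 e_g^2) the orbital term is 0.0Δ₀ = 0 cm⁻¹, with no excess pairing.
For low-spin the configuration is t2g^5 e_g^0: orbital energy -2.0 × 31300 = -62600 cm⁻¹, and 2 additional pairs relative to high-spin add 56260 cm⁻¹, giving -6340 cm⁻¹.
Thus E(LS) − E(HS) = -6340 cm⁻¹.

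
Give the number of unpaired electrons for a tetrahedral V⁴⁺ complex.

1

V sits in group 5; removing 4 electrons leaves V⁴⁺ with 5 − 4 = 1 d electrons.
Tetrahedral splitting is small, so the complex is high-spin.
Configuration: e^1 t2^0, giving 1 unpaired electron.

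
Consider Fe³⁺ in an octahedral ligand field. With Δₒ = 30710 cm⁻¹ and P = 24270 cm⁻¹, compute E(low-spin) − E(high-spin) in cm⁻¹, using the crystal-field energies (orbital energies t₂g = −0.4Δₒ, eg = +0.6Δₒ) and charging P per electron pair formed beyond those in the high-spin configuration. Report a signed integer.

Fe is in group 8, so Fe³⁺ is d⁵ (8 − 3 = 5).
High-spin: t₂g³ eg², CFSE = 0.0Δₒ = 0 cm⁻¹.
Low-spin: t₂g⁵ eg⁰, orbital CFSE = -2.0Δₒ = -61420 cm⁻¹; plus 2 excess pairs × P = +48540 cm⁻¹; total -12880 cm⁻¹.
E(LS) − E(HS) = -12880 − (0) = -12880 cm⁻¹.

-12880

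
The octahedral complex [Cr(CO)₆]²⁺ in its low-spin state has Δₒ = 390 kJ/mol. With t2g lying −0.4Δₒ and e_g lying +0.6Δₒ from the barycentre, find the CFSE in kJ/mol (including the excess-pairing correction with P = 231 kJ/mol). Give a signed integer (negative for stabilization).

CO is neutral, so the +2 overall charge sits on Cr: oxidation state +2.
Cr²⁺: group 6, so d-count = 6 − 2 = 4.
The d⁴ electrons fill as t2g^4 e_g^0.
The orbital stabilization is -1.6Δₒ = -1.6 × 390 = -624 kJ/mol.
Pairing penalty: 1 pair vs 0 in the high-spin reference → 1 extra × P = 231 kJ/mol.
Combining: -624 + 231 = -393 kJ/mol.

-393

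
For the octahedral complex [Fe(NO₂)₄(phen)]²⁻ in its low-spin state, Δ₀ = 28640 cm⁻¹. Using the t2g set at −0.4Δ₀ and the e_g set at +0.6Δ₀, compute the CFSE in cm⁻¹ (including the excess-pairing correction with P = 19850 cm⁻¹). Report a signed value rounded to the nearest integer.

Ligand charges: 4×(-1) from NO₂⁻ and 1×(+0) from phen sum to -4; with overall charge -2, Fe is +2.
Fe²⁺: group 8, so d-count = 8 − 2 = 6.
Configuration: t2g^6 e_g^0.
The orbital stabilization is -2.4Δ₀ = -2.4 × 28640 = -68736 cm⁻¹.
Pairing penalty: 3 pairs vs 1 in the high-spin reference → 2 extra × P = 39700 cm⁻¹.
Net CFSE = -68736 + 39700 = -29036 cm⁻¹.

-29036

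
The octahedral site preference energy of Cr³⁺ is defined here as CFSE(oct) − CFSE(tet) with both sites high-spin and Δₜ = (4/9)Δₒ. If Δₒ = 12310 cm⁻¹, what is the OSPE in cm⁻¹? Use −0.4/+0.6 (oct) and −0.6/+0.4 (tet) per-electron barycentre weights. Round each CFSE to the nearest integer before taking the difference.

-10395

Cr is in group 6, so Cr³⁺ is d³ (6 − 3 = 3).
Octahedral high-spin t2g^3 e_g^0: CFSE = -1.2 × 12310 = -14772 cm⁻¹.
In a tetrahedral site the filling is e^2 t2^1: CFSE(tet) = -0.8Δₜ = -0.8 × (4/9)(12310) = -4377 cm⁻¹.
Subtracting, OSPE = -14772 − (-4377) = -10395 cm⁻¹.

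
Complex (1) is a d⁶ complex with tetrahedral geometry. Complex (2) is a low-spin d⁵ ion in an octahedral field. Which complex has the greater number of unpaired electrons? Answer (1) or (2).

(1)

(1): Tetrahedral fields are weak (Δₜ ≈ 4/9 Δₒ), so electrons fill high-spin; e³ t₂³ → 4 unpaired.
(2): t₂g⁵ eg⁰ → 1 unpaired.
So (1) has more unpaired electrons.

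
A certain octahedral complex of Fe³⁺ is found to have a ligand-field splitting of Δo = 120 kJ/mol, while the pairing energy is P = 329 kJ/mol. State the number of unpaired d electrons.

5

Fe sits in group 8; removing 3 electrons leaves Fe³⁺ with 8 − 3 = 5 d electrons.
With Δo < P the complex is high-spin.
Filling d⁵ accordingly: t2g^3 e_g^2.
Unpaired electrons: 5.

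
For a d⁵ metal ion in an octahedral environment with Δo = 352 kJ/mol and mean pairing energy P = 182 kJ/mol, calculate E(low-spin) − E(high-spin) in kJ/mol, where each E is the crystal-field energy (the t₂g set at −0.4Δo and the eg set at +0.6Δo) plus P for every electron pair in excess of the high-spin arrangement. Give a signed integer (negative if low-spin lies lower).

High-spin d⁵ fills as t₂g³ eg² with CFSE 3(−0.4) + 2(+0.6) = 0.0Δo = 0 kJ/mol.
For low-spin the configuration is t₂g⁵ eg⁰: orbital energy -2.0 × 352 = -704 kJ/mol, and 2 additional pairs relative to high-spin add 364 kJ/mol, giving -340 kJ/mol.
E(LS) − E(HS) = -340 − (0) = -340 kJ/mol.

-340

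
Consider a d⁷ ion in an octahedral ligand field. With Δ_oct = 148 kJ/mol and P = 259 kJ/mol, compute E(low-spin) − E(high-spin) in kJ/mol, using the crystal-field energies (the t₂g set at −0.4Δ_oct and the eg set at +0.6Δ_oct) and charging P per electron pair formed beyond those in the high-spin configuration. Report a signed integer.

In the high-spin limit (t₂g⁵ eg²) the orbital term is -0.8Δ_oct = -118 kJ/mol, with no excess pairing.
Low-spin: t₂g⁶ eg¹, orbital CFSE = -1.8Δ_oct = -266 kJ/mol; plus 1 excess pair × P = +259 kJ/mol; total -7 kJ/mol.
The difference is -7 − (-118) = 111 kJ/mol, so high-spin lies lower.

111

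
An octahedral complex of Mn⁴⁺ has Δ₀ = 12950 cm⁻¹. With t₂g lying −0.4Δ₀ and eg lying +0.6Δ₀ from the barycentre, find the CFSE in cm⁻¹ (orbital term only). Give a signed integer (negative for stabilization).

-15540

Mn sits in group 7; removing 4 electrons leaves Mn⁴⁺ with 7 − 4 = 3 d electrons.
Configuration: t₂g³ eg⁰.
Orbital CFSE = 3(-0.4) + 0(0.6) = -1.2Δ₀ = -1.2 × 12950 = -15540 cm⁻¹.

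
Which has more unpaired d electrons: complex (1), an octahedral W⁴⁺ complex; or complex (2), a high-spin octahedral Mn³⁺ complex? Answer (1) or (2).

(1): W⁴⁺: group 6, so d-count = 6 − 4 = 2; t2g^2 e_g^0 → 2 unpaired.
(2): Mn³⁺: group 7, so d-count = 7 − 3 = 4; t₂g³ eg¹ → 4 unpaired.
So (2) has more unpaired electrons.

(2)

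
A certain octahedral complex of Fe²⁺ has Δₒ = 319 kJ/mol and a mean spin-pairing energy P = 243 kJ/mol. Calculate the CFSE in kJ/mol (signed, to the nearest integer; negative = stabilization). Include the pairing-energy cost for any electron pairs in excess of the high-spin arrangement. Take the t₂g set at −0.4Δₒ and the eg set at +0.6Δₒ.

-280

Group 8 minus oxidation state +2 gives a d⁶ configuration for Fe²⁺.
With Δₒ > P the complex is low-spin.
Filling d⁶ accordingly: t₂g⁶ eg⁰.
Orbital CFSE = -2.4Δₒ = -2.4 × 319 = -766 kJ/mol.
Excess pairs vs high-spin: 3 − 1 = 2; pairing cost = +486 kJ/mol.
Net CFSE = -766 + 486 = -280 kJ/mol.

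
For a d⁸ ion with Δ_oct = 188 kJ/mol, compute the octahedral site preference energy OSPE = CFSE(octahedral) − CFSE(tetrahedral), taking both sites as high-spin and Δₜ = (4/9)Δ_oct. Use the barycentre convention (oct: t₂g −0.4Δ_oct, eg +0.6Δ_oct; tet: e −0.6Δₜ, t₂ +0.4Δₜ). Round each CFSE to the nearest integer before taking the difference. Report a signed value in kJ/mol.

-159

Octahedral (high-spin): t₂g⁶ eg², CFSE = 6(−0.4) + 2(+0.6) = -1.2Δ_oct = -1.2 × 188 = -226 kJ/mol.
In a tetrahedral site the filling is e⁴ t₂⁴: CFSE(tet) = -0.8Δₜ = -0.8 × (4/9)(188) = -67 kJ/mol.
OSPE = -226 − (-67) = -159 kJ/mol.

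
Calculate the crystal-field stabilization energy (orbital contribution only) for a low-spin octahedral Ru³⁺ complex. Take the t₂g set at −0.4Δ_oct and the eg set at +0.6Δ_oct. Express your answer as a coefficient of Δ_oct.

Group 8 minus oxidation state +3 gives a d⁵ configuration for Ru³⁺.
Configuration: t₂g⁵ eg⁰.
CFSE = 5(-0.4Δ_oct) + 0(0.6Δ_oct) = -2.0Δ_oct + 0.0Δ_oct = -2.0Δ_oct.

-2.0 Δ_oct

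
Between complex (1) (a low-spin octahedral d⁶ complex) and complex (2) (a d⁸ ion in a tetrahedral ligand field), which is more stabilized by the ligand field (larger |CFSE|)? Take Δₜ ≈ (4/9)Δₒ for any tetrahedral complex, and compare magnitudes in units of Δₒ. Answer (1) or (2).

(1)

(1): t₂g⁶ eg⁰, CFSE = -2.4Δₒ.
(2): With tetrahedral geometry the complex is necessarily high-spin; e⁴ t₂⁴, CFSE = -0.8Δₜ ≈ -0.36Δₒ.
So (1) has the larger |CFSE|.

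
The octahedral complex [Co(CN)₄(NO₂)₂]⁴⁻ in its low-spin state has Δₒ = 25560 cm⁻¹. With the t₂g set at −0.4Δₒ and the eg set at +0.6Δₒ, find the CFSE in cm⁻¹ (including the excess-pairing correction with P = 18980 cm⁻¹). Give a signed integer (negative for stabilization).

Ligand charges: 4×(-1) from CN⁻ and 2×(-1) from NO₂⁻ sum to -6; with overall charge -4, Co is +2.
Group 9 minus oxidation state +2 gives a d⁷ configuration for Co²⁺.
Electron filling gives t₂g⁶ eg¹.
The orbital stabilization is -1.8Δₒ = -1.8 × 25560 = -46008 cm⁻¹.
Relative to high-spin t₂g⁵ eg² (2 paired), the low-spin configuration has 1 additional pair, contributing +1 × 18980 = +18980 cm⁻¹.
Net CFSE = -46008 + 18980 = -27028 cm⁻¹.

-27028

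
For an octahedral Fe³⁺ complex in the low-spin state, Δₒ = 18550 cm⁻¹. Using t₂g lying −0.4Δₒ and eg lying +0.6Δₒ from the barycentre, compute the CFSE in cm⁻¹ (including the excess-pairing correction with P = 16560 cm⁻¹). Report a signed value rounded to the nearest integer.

-3980

Fe³⁺: group 8, so d-count = 8 − 3 = 5.
The d⁵ electrons fill as t₂g⁵ eg⁰.
Orbital CFSE = 5(-0.4) + 0(0.6) = -2.0Δₒ = -2.0 × 18550 = -37100 cm⁻¹.
Relative to high-spin t₂g³ eg² (0 paired), the low-spin configuration has 2 additional pairs, contributing +2 × 16560 = +33120 cm⁻¹.
Net CFSE = -37100 + 33120 = -3980 cm⁻¹.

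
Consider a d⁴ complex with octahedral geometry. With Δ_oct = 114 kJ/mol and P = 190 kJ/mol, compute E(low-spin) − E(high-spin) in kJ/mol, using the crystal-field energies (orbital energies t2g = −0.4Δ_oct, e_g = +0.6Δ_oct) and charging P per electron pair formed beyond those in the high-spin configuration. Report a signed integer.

76

In the high-spin limit (t2g^3 e_g^1) the orbital term is -0.6Δ_oct = -68 kJ/mol, with no excess pairing.
Low-spin: t2g^4 e_g^0, orbital CFSE = -1.6Δ_oct = -182 kJ/mol; plus 1 excess pair × P = +190 kJ/mol; total 8 kJ/mol.
Thus E(LS) − E(HS) = 76 kJ/mol.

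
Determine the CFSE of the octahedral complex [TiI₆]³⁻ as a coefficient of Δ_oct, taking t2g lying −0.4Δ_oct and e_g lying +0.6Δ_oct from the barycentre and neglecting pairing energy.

-0.4 Δ_oct

Each I⁻ contributes -1; 6 × (-1) = -6. With overall charge -3, Ti is in the +3 oxidation state.
Group 4 minus oxidation state +3 gives a d¹ configuration for Ti³⁺.
Configuration: t2g^1 e_g^0.
CFSE = 1(-0.4Δ_oct) + 0(0.6Δ_oct) = -0.4Δ_oct + 0.0Δ_oct = -0.4Δ_oct.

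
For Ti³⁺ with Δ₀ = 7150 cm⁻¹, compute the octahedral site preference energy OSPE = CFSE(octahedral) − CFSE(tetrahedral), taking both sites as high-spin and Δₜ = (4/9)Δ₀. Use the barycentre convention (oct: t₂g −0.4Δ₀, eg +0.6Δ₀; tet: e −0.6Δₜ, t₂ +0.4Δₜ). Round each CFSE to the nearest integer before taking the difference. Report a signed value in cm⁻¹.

-953

Ti³⁺: group 4, so d-count = 4 − 3 = 1.
Octahedral high-spin t₂g¹ eg⁰: CFSE = -0.4 × 7150 = -2860 cm⁻¹.
Tetrahedral: e¹ t₂⁰, CFSE = 1(−0.6) + 0(+0.4) = -0.6Δₜ = -0.6 × (4/9) × 7150 = -1907 cm⁻¹.
Subtracting, OSPE = -2860 − (-1907) = -953 cm⁻¹.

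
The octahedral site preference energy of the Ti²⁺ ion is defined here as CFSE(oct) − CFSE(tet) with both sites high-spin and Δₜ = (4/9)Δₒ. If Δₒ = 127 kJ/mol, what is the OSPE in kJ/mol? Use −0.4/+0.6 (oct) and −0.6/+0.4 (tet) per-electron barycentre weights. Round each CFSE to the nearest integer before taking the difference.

-34

Ti is in group 4, so Ti²⁺ is d² (4 − 2 = 2).
Octahedral high-spin t₂g² eg⁰: CFSE = -0.8 × 127 = -102 kJ/mol.
Tetrahedral e² t₂⁰ gives -1.2Δₜ = -1.2 × (4/9) × 127 = -68 kJ/mol.
OSPE = CFSE(oct) − CFSE(tet) = -102 − (-68) = -34 kJ/mol.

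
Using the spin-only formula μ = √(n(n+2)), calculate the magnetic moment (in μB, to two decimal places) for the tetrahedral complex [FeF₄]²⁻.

4.90 μB

Each F⁻ contributes -1; 4 × (-1) = -4. With overall charge -2, Fe is in the +2 oxidation state.
Fe²⁺: group 8, so d-count = 8 − 2 = 6.
Tetrahedral fields are weak (Δₜ ≈ 4/9 Δₒ), so electrons fill high-spin.
Configuration: e³ t₂³ → 4 unpaired electrons.
μ(spin-only) = √[4(4+2)] = √24 ≈ 4.90 μB.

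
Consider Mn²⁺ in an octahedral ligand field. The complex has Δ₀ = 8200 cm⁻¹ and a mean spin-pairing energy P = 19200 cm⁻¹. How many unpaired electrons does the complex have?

5

Group 7 minus oxidation state +2 gives a d⁵ configuration for Mn²⁺.
Since Δ₀ = 8200 cm⁻¹ < P = 19200 cm⁻¹, the complex adopts the high-spin configuration.
That gives t2g^3 e_g^2.
Unpaired electrons: 5.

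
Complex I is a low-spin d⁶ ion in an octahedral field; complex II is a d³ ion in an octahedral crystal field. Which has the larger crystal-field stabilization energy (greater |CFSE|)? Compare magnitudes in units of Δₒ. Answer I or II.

I: t₂g⁶ eg⁰, CFSE = -2.4Δₒ.
II: t₂g³ eg⁰, CFSE = -1.2Δₒ.
So I has the larger |CFSE|.

I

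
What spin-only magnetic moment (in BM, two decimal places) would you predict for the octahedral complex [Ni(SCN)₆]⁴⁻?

2.83 BM

Each SCN⁻ contributes -1; 6 × (-1) = -6. With overall charge -4, Ni is in the +2 oxidation state.
Group 10 minus oxidation state +2 gives a d⁸ configuration for Ni²⁺.
Configuration: t2g^6 e_g^2 → 2 unpaired electrons.
μ(spin-only) = √[2(2+2)] = √8 ≈ 2.83 BM.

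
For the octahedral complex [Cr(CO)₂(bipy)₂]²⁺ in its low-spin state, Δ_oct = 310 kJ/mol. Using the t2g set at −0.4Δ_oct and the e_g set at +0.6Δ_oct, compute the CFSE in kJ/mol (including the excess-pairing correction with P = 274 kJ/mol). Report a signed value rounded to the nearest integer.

-222

Ligand charges: 2×(+0) from CO and 2×(+0) from bipy sum to +0; with overall charge +2, Cr is +2.
Cr is in group 6, so Cr²⁺ is d⁴ (6 − 2 = 4).
Configuration: t2g^4 e_g^0.
Orbital CFSE = 4(-0.4) + 0(0.6) = -1.6Δ_oct = -1.6 × 310 = -496 kJ/mol.
High-spin d⁴ would be t2g^3 e_g^1 with 0 pairs; low-spin has 1, so 1 excess pair costs +1P = +274 kJ/mol.
Combining: -496 + 274 = -222 kJ/mol.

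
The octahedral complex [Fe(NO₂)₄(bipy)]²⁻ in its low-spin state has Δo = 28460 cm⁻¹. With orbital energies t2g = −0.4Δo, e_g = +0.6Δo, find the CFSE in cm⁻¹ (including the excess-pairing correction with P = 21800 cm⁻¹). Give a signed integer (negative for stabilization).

Ligand charges: 4×(-1) from NO₂⁻ and 1×(+0) from bipy sum to -4; with overall charge -2, Fe is +2.
Fe sits in group 8; removing 2 electrons leaves Fe²⁺ with 8 − 2 = 6 d electrons.
Electron filling gives t2g^6 e_g^0.
The orbital stabilization is -2.4Δo = -2.4 × 28460 = -68304 cm⁻¹.
Pairing penalty: 3 pairs vs 1 in the high-spin reference → 2 extra × P = 43600 cm⁻¹.
Combining: -68304 + 43600 = -24704 cm⁻¹.

-24704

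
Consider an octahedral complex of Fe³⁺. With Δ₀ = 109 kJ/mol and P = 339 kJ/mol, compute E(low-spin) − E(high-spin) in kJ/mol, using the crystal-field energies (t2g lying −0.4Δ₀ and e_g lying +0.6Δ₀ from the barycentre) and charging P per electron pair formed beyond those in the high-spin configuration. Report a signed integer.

460

Fe is in group 8, so Fe³⁺ is d⁵ (8 − 3 = 5).
In the high-spin limit (t2g^3 e_g^2) the orbital term is 0.0Δ₀ = 0 kJ/mol, with no excess pairing.
For low-spin the configuration is t2g^5 e_g^0: orbital energy -2.0 × 109 = -218 kJ/mol, and 2 additional pairs relative to high-spin add 678 kJ/mol, giving 460 kJ/mol.
Thus E(LS) − E(HS) = 460 kJ/mol.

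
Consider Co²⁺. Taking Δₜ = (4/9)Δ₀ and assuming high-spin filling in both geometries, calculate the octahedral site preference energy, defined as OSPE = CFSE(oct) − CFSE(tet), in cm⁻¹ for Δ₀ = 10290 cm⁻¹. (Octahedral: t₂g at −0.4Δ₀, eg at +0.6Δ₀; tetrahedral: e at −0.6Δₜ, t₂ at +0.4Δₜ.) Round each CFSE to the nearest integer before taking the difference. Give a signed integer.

-2744

Co²⁺: group 9, so d-count = 9 − 2 = 7.
In an octahedral site d⁷ (HS) is t2g^5 e_g^2, giving CFSE(oct) = -0.8Δ₀ = -8232 cm⁻¹.
In a tetrahedral site the filling is e^4 t2^3: CFSE(tet) = -1.2Δₜ = -1.2 × (4/9)(10290) = -5488 cm⁻¹.
Subtracting, OSPE = -8232 − (-5488) = -2744 cm⁻¹.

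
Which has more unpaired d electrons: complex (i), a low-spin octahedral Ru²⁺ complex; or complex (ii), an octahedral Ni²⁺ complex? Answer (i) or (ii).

(i): Ru²⁺: group 8, so d-count = 8 − 2 = 6; t2g^6 e_g^0 → 0 unpaired.
(ii): Ni sits in group 10; removing 2 electrons leaves Ni²⁺ with 10 − 2 = 8 d electrons; For octahedral d⁸ the high- and low-spin configurations coincide; t2g^6 e_g^2 → 2 unpaired.
So (ii) has more unpaired electrons.

(ii)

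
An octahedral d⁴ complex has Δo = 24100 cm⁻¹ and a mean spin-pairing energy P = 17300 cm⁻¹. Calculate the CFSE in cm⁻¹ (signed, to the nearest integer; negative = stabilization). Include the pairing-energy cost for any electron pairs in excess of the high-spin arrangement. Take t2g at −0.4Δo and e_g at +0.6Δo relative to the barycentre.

-21260

With Δo > P the complex is low-spin.
Filling d⁴ accordingly: t2g^4 e_g^0.
Orbital CFSE = -1.6Δo = -1.6 × 24100 = -38560 cm⁻¹.
Excess pairs vs high-spin: 1 − 0 = 1; pairing cost = +17300 cm⁻¹.
Net CFSE = -38560 + 17300 = -21260 cm⁻¹.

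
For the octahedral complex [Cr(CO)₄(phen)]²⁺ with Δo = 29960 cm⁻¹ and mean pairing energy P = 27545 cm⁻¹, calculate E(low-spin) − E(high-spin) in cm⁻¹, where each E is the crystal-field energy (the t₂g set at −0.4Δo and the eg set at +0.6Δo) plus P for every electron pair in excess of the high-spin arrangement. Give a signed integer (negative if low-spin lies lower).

-2415

Ligand charges: 4×(+0) from CO and 1×(+0) from phen sum to +0; with overall charge +2, Cr is +2.
Cr is in group 6, so Cr²⁺ is d⁴ (6 − 2 = 4).
In the high-spin limit (t₂g³ eg¹) the orbital term is -0.6Δo = -17976 cm⁻¹, with no excess pairing.
Low-spin: t₂g⁴ eg⁰, orbital CFSE = -1.6Δo = -47936 cm⁻¹; plus 1 excess pair × P = +27545 cm⁻¹; total -20391 cm⁻¹.
E(LS) − E(HS) = -20391 − (-17976) = -2415 cm⁻¹.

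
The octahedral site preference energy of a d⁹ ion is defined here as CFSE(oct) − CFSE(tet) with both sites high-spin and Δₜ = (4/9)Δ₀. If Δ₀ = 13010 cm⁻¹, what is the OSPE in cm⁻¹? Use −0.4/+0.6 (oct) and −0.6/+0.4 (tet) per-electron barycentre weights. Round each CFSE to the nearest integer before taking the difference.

Octahedral (high-spin): t₂g⁶ eg³, CFSE = 6(−0.4) + 3(+0.6) = -0.6Δ₀ = -0.6 × 13010 = -7806 cm⁻¹.
In a tetrahedral site the filling is e⁴ t₂⁵: CFSE(tet) = -0.4Δₜ = -0.4 × (4/9)(13010) = -2313 cm⁻¹.
OSPE = -7806 − (-2313) = -5493 cm⁻¹.

-5493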